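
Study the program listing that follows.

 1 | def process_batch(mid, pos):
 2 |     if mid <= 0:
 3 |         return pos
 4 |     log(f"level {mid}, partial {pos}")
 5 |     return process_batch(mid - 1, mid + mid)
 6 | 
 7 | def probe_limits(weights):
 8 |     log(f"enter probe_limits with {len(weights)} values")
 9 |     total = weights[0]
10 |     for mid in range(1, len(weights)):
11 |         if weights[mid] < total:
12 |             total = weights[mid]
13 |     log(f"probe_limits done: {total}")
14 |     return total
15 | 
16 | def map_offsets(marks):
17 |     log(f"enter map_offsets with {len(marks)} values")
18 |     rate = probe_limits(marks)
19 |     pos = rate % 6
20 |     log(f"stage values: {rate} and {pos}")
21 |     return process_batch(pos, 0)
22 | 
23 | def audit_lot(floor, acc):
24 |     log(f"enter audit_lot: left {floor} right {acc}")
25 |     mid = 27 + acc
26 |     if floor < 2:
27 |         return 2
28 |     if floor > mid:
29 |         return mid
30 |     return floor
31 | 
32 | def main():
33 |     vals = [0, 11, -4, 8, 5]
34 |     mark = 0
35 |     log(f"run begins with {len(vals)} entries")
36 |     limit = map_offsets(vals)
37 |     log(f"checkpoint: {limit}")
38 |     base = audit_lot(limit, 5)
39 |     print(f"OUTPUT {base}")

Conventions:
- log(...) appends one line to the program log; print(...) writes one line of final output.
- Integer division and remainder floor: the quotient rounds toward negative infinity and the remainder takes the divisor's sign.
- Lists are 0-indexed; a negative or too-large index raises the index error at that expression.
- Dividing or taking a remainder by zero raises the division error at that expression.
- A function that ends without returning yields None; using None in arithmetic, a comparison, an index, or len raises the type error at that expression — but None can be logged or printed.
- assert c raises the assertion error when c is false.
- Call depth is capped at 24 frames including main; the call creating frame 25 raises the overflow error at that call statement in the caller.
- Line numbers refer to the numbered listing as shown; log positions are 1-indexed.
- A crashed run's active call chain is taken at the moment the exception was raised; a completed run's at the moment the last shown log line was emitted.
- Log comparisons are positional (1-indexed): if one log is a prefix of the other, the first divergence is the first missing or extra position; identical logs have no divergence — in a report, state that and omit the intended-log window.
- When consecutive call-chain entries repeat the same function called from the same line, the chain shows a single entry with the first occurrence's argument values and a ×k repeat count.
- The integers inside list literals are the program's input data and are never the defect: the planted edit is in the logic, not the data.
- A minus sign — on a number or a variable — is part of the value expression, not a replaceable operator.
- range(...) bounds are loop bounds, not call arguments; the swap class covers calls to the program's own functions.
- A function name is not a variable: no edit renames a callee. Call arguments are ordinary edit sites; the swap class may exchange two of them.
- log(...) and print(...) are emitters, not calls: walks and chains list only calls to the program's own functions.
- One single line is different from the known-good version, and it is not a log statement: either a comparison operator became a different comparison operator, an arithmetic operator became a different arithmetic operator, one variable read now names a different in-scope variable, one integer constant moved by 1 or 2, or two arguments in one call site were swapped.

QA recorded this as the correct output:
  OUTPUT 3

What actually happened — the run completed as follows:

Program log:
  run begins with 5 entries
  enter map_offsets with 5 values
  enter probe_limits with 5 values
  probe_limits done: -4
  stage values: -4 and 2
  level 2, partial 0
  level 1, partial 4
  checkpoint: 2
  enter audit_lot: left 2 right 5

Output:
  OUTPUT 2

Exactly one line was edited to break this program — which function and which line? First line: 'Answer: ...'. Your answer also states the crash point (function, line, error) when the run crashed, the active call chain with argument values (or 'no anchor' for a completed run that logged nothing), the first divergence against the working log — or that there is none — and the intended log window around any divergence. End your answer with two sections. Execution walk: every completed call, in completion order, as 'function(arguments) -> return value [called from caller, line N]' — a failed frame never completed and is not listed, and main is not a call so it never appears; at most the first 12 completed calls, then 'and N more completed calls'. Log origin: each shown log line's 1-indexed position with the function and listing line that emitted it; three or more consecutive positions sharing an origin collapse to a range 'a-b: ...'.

Answer: the defect is in process_batch at line 5.
Key fact: Everything matches until log position 7, which reads 'level 1, partial 4' in place of 'level 1, partial 2'.
Call chain: main -> audit_lot(2, 5) (called at line 38).
First divergence: position 7 — the shown line 'level 1, partial 4' should read 'level 1, partial 2'.
Intended log window:
  5: stage values: -4 and 2
  6: level 2, partial 0
  7: level 1, partial 2
  8: checkpoint: 3
Execution walk:
  probe_limits([0, 11, -4, 8, 5]) -> -4  [called from map_offsets, line 18]
  process_batch(0, 2) -> 2  [called from process_batch, line 5]
  process_batch(1, 4) -> 2  [called from process_batch, line 5]
  process_batch(2, 0) -> 2  [called from map_offsets, line 21]
  map_offsets([0, 11, -4, 8, 5]) -> 2  [called from main, line 36]
  audit_lot(2, 5) -> 2  [called from main, line 38]
Log origin:
  1: from main, line 35
  2: from map_offsets, line 17
  3: from probe_limits, line 8
  4: from probe_limits, line 13
  5: from map_offsets, line 20
  6: from process_batch, line 4
  7: from process_batch, line 4
  8: from main, line 37
  9: from audit_lot, line 24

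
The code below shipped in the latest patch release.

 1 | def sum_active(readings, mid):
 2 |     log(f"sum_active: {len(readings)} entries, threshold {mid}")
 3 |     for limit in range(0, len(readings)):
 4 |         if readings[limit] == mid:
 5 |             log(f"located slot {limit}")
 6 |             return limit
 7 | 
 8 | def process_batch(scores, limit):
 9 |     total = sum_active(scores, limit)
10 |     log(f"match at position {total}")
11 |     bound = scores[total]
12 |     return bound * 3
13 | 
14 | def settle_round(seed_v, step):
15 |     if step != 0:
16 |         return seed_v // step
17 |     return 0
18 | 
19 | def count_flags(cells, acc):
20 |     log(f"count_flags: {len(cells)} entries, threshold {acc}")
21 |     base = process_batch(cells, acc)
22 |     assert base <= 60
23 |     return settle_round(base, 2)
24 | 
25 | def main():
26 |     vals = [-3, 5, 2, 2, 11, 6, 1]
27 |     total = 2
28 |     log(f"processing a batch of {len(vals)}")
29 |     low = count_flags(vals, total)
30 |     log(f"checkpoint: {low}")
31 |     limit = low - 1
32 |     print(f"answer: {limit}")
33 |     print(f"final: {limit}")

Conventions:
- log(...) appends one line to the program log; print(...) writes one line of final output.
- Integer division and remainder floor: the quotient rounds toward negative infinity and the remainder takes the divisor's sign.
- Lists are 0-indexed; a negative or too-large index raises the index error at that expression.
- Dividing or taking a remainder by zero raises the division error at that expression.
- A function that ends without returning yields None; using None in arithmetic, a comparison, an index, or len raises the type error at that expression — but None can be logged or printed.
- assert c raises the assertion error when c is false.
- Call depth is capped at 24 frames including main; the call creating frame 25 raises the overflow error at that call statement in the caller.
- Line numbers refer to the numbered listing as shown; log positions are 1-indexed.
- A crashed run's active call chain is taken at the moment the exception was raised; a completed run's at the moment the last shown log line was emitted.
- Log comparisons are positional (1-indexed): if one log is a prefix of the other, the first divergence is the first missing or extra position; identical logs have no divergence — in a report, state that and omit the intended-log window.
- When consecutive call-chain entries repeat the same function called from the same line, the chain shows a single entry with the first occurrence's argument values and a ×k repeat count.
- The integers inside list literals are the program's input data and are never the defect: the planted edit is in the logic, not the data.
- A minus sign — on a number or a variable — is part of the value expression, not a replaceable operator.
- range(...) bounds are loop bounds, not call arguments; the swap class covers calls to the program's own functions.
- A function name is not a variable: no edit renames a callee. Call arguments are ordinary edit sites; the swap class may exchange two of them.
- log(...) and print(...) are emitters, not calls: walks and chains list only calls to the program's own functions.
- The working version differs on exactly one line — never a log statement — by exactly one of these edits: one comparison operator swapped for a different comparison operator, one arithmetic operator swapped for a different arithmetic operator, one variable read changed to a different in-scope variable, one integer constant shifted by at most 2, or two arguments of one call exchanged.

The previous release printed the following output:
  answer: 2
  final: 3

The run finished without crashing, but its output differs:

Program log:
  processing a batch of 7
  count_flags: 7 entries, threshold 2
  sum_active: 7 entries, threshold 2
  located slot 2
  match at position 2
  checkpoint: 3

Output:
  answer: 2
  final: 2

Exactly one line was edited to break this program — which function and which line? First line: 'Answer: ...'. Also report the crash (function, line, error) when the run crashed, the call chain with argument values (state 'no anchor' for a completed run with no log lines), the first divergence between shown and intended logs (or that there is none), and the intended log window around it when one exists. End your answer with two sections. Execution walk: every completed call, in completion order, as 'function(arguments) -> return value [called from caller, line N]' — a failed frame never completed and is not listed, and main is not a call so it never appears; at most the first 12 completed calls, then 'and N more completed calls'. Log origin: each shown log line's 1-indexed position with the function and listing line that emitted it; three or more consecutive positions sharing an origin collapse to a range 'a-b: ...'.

Answer: the defect is in main at line 33.
Key observation: Nothing in the log betrays the bug — only the output does.
Call chain: main.
First divergence: none — the logs agree in full.
Execution walk:
  sum_active([-3, 5, 2, 2, 11, 6, 1], 2) -> 2  [called from process_batch, line 9]
  process_batch([-3, 5, 2, 2, 11, 6, 1], 2) -> 6  [called from count_flags, line 21]
  settle_round(6, 2) -> 3  [called from count_flags, line 23]
  count_flags([-3, 5, 2, 2, 11, 6, 1], 2) -> 3  [called from main, line 29]
Log line origins:
  1: logged in main at line 28
  2: logged in count_flags at line 20
  3: logged in sum_active at line 2
  4: logged in sum_active at line 5
  5: logged in process_batch at line 10
  6: logged in main at line 30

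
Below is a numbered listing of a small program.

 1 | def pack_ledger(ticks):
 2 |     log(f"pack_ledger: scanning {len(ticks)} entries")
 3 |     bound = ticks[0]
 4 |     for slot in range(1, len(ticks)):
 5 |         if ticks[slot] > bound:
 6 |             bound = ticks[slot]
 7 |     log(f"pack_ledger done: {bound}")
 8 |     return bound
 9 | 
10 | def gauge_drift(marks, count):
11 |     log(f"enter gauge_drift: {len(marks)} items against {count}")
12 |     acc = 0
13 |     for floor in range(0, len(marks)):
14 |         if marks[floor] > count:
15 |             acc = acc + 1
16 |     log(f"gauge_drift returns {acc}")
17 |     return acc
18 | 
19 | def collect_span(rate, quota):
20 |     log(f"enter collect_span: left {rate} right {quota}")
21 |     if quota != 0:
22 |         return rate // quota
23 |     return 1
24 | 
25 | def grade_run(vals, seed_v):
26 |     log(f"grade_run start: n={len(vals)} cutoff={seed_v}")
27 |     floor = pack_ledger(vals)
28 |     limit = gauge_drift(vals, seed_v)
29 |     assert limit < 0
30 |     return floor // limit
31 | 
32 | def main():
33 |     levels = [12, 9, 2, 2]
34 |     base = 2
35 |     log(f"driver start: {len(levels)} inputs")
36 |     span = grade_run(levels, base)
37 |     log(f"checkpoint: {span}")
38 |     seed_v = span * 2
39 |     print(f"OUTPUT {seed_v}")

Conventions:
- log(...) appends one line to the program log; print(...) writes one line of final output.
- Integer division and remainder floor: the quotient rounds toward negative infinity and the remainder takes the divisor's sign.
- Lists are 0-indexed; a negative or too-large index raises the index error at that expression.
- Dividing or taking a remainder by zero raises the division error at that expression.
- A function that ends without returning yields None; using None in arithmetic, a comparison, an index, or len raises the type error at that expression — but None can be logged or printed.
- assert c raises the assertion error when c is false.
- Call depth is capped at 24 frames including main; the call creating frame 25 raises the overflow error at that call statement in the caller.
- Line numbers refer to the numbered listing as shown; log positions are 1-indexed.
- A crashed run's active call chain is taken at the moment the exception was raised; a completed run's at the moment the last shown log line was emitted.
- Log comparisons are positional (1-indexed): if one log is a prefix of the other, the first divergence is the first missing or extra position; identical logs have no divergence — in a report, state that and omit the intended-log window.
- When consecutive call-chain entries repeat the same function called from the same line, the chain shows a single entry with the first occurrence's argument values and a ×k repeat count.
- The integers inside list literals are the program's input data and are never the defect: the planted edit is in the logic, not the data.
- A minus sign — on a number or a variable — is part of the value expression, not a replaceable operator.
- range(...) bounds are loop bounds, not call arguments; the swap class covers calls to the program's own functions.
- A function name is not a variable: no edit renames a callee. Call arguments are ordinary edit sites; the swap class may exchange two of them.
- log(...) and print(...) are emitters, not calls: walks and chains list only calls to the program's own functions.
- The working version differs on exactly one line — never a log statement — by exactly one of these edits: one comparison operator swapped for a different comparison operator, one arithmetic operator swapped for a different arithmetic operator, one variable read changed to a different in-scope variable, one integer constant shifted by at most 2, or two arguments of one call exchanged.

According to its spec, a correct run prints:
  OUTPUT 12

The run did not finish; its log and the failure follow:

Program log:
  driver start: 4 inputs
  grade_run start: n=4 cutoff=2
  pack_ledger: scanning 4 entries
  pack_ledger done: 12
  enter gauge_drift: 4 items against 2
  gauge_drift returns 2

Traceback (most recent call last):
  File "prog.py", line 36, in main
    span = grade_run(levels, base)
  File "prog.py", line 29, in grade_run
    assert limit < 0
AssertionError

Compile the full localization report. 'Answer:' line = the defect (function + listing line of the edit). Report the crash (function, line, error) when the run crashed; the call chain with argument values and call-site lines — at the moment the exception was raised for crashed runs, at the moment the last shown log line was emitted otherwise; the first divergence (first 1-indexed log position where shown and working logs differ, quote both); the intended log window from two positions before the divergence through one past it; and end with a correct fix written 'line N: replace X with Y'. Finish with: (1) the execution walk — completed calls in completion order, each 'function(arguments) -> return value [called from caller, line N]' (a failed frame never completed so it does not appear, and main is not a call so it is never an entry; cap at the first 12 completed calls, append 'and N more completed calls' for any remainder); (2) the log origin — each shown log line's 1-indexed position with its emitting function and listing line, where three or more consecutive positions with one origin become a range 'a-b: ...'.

Answer: the defect is in grade_run at line 29.
Core observation: After 6 matching log lines the faulty run goes silent, while the working version continues with 'checkpoint: 6'.
Crash: grade_run, line 29, AssertionError.
Call chain: main -> grade_run([12, 9, 2, 2], 2) (called at line 36).
First divergence: position 7 (shown log ended at 6 lines; the working version continues: 'checkpoint: 6').
Intended log window:
  5: enter gauge_drift: 4 items against 2
  6: gauge_drift returns 2
  7: checkpoint: 6
Execution walk:
  pack_ledger([12, 9, 2, 2]) -> 12  [called from grade_run, line 27]
  gauge_drift([12, 9, 2, 2], 2) -> 2  [called from grade_run, line 28]
Log line origins:
  1 — main, line 35
  2 — grade_run, line 26
  3 — pack_ledger, line 2
  4 — pack_ledger, line 7
  5 — gauge_drift, line 11
  6 — gauge_drift, line 16
A correct fix: line 29: replace `<` with `>`.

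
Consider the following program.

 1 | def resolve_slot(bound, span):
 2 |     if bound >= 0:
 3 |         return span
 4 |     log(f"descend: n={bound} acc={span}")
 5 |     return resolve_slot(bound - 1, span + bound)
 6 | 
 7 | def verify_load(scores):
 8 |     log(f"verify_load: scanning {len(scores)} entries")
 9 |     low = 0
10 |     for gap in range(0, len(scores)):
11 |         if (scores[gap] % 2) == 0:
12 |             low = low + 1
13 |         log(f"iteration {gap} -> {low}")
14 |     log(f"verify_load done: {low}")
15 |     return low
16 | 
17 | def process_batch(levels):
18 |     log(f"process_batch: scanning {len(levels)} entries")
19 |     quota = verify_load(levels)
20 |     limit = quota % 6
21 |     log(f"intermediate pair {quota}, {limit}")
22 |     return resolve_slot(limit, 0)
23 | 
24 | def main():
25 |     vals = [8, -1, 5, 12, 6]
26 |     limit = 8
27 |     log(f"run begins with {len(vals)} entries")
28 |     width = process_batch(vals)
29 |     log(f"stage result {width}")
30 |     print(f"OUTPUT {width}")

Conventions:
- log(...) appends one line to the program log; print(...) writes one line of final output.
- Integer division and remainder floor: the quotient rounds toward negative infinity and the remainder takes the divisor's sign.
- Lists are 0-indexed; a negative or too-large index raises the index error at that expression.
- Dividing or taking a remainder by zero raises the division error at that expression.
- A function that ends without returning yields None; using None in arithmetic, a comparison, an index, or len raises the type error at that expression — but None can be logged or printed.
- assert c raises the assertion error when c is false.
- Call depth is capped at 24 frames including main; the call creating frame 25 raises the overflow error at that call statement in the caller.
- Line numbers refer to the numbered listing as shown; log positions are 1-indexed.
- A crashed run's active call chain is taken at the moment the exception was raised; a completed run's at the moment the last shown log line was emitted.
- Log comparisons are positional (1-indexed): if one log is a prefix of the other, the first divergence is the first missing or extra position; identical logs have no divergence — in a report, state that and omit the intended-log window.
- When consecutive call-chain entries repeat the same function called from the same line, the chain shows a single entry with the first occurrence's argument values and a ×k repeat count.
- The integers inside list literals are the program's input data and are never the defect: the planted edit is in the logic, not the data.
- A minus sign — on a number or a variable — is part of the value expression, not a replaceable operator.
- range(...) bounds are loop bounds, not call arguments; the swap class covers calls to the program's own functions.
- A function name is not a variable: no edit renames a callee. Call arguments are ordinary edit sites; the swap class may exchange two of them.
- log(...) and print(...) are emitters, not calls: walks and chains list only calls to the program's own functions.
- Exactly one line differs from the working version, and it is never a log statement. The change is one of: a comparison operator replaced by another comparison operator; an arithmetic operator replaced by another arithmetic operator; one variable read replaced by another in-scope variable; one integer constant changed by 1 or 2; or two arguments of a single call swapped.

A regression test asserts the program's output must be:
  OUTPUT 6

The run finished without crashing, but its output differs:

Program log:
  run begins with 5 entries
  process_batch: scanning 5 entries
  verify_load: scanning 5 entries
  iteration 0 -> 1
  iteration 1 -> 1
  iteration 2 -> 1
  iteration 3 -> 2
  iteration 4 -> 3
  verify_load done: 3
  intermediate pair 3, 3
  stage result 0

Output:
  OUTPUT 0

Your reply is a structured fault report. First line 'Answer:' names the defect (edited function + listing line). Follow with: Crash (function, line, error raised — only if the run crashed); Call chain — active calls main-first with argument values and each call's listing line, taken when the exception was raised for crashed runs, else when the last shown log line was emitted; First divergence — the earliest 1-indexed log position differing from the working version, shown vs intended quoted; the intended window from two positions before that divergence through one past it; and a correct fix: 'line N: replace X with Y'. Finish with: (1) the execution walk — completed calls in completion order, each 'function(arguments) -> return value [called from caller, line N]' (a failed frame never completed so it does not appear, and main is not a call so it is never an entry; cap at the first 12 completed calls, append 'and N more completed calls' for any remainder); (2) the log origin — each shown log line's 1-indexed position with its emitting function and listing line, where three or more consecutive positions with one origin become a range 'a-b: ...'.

Answer: the defect is in resolve_slot at line 2.
Key observation: At log position 11 the runs split — shown 'stage result 0', but the working version logs 'descend: n=3 acc=0'.
Call chain: main.
First divergence: position 11; shown 'stage result 0' vs intended 'descend: n=3 acc=0'.
Intended log window:
  9: verify_load done: 3
  10: intermediate pair 3, 3
  11: descend: n=3 acc=0
  12: descend: n=2 acc=3
Execution walk:
  verify_load([8, -1, 5, 12, 6]) -> 3  [called from process_batch, line 19]
  resolve_slot(3, 0) -> 0  [called from process_batch, line 22]
  process_batch([8, -1, 5, 12, 6]) -> 0  [called from main, line 28]
Origin of each log line:
  1: emitted by main (line 27)
  2: emitted by process_batch (line 18)
  3: emitted by verify_load (line 8)
  4-8: emitted by verify_load (line 13)
  9: emitted by verify_load (line 14)
  10: emitted by process_batch (line 21)
  11: emitted by main (line 29)
A correct fix: line 2: replace `>=` with `<=`.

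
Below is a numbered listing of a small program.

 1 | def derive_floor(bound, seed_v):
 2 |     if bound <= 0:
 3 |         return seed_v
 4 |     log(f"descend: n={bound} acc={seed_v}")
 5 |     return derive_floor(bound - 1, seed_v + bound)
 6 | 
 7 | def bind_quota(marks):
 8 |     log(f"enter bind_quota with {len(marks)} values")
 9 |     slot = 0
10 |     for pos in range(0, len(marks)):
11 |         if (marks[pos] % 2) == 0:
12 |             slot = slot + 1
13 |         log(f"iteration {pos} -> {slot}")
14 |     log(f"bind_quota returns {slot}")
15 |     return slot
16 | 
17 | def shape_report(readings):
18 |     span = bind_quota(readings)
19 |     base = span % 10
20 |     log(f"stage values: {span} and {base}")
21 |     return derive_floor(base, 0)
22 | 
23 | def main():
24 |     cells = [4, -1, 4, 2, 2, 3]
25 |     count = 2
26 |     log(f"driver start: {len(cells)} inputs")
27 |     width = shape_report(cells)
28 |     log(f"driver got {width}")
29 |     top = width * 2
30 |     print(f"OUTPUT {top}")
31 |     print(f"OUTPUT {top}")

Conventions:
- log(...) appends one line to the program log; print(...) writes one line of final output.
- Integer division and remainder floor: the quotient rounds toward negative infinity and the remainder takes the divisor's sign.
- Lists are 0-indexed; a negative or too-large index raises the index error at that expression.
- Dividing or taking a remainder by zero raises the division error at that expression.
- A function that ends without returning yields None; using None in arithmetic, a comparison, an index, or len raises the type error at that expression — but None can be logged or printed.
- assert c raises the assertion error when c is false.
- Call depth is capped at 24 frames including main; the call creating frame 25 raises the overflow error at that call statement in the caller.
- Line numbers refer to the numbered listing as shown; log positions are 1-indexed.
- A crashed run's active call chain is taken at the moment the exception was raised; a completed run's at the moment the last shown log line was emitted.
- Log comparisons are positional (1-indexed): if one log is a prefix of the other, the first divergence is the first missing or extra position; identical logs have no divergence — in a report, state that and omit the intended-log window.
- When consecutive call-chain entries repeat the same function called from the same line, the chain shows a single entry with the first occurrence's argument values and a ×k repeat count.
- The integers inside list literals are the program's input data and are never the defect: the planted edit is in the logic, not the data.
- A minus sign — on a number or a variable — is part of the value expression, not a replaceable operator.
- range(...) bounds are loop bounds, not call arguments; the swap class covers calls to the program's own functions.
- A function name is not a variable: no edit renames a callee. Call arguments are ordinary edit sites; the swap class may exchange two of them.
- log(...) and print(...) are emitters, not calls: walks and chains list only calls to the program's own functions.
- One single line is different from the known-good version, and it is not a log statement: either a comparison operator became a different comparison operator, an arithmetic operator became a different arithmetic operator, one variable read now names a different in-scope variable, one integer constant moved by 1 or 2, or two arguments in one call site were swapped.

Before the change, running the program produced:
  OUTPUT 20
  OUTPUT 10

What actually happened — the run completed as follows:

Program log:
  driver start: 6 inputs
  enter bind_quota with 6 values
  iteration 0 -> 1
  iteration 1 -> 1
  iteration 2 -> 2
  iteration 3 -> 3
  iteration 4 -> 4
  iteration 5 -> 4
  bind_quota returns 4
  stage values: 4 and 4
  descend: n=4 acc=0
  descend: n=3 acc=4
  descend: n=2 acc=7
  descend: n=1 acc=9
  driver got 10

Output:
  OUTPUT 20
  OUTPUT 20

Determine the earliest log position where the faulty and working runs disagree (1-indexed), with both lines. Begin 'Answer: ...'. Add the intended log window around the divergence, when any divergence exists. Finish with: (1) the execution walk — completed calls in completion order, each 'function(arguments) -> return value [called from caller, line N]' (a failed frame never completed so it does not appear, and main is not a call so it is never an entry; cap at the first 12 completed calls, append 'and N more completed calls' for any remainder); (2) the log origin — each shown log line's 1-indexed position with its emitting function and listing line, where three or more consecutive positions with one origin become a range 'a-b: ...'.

Answer: none (the log streams are identical).
Execution walk:
  bind_quota([4, -1, 4, 2, 2, 3]) -> 4  [called from shape_report, line 18]
  derive_floor(0, 10) -> 10  [called from derive_floor, line 5]
  derive_floor(1, 9) -> 10  [called from derive_floor, line 5]
  derive_floor(2, 7) -> 10  [called from derive_floor, line 5]
  derive_floor(3, 4) -> 10  [called from derive_floor, line 5]
  derive_floor(4, 0) -> 10  [called from shape_report, line 21]
  shape_report([4, -1, 4, 2, 2, 3]) -> 10  [called from main, line 27]
Log origins:
  1 — main, line 26
  2 — bind_quota, line 8
  3-8 — bind_quota, line 13
  9 — bind_quota, line 14
  10 — shape_report, line 20
  11-14 — derive_floor, line 4
  15 — main, line 28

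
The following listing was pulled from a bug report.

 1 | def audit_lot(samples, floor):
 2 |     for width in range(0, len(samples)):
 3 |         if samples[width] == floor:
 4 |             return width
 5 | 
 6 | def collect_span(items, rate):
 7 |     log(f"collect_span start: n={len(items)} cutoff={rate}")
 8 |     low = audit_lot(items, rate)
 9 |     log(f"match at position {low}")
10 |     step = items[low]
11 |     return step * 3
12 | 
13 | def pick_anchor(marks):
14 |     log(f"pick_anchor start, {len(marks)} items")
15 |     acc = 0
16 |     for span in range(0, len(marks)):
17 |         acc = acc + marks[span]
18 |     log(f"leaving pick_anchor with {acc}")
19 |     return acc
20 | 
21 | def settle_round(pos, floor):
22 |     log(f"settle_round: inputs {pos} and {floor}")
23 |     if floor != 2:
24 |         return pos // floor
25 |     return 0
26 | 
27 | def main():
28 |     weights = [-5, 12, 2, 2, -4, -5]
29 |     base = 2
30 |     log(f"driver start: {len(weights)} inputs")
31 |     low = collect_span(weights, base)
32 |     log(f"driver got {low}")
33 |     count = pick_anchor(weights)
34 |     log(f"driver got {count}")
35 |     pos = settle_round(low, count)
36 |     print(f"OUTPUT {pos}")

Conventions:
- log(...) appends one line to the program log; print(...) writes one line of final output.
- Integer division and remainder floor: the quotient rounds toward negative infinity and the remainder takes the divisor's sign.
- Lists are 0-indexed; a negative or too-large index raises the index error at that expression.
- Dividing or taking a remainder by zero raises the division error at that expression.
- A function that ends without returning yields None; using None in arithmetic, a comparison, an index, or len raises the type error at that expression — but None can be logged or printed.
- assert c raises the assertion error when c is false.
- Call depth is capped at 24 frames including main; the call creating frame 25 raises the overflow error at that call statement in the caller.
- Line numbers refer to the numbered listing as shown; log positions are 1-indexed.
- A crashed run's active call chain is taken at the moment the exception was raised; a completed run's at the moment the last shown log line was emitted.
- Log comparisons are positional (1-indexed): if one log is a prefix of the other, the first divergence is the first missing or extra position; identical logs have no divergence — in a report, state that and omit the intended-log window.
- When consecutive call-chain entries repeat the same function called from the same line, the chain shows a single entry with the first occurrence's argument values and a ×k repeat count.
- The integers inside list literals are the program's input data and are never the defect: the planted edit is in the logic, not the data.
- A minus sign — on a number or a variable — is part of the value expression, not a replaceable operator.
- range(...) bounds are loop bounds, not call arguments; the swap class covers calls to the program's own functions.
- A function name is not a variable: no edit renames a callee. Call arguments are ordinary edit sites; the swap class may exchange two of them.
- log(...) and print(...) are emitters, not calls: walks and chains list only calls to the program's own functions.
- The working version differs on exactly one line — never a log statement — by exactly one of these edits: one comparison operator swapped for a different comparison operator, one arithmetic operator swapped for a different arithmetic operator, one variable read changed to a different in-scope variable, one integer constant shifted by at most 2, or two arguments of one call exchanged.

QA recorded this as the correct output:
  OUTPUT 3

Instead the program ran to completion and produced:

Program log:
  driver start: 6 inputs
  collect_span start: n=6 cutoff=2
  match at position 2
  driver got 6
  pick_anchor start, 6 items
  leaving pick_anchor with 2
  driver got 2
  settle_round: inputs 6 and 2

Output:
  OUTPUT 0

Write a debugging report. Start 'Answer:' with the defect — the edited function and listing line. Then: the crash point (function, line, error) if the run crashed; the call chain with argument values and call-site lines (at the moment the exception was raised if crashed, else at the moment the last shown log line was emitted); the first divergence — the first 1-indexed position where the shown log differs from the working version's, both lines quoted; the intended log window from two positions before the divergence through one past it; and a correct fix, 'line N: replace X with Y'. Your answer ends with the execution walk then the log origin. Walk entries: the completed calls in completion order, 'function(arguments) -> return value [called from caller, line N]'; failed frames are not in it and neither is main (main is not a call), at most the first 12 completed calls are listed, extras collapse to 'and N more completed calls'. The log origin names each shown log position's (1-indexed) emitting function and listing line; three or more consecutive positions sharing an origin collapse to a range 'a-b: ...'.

Answer: the defect is in settle_round at line 23.
Key fact: The logs agree in full; only the final output differs.
Call chain: main -> settle_round(6, 2) (called at line 35).
First divergence: none; the two logs match at every position.
Execution walk:
  audit_lot([-5, 12, 2, 2, -4, -5], 2) -> 2  [called from collect_span, line 8]
  collect_span([-5, 12, 2, 2, -4, -5], 2) -> 6  [called from main, line 31]
  pick_anchor([-5, 12, 2, 2, -4, -5]) -> 2  [called from main, line 33]
  settle_round(6, 2) -> 0  [called from main, line 35]
Origin of each log line:
  1: from main, line 30
  2: from collect_span, line 7
  3: from collect_span, line 9
  4: from main, line 32
  5: from pick_anchor, line 14
  6: from pick_anchor, line 18
  7: from main, line 34
  8: from settle_round, line 22
A correct fix: line 23: replace `2` with `0`.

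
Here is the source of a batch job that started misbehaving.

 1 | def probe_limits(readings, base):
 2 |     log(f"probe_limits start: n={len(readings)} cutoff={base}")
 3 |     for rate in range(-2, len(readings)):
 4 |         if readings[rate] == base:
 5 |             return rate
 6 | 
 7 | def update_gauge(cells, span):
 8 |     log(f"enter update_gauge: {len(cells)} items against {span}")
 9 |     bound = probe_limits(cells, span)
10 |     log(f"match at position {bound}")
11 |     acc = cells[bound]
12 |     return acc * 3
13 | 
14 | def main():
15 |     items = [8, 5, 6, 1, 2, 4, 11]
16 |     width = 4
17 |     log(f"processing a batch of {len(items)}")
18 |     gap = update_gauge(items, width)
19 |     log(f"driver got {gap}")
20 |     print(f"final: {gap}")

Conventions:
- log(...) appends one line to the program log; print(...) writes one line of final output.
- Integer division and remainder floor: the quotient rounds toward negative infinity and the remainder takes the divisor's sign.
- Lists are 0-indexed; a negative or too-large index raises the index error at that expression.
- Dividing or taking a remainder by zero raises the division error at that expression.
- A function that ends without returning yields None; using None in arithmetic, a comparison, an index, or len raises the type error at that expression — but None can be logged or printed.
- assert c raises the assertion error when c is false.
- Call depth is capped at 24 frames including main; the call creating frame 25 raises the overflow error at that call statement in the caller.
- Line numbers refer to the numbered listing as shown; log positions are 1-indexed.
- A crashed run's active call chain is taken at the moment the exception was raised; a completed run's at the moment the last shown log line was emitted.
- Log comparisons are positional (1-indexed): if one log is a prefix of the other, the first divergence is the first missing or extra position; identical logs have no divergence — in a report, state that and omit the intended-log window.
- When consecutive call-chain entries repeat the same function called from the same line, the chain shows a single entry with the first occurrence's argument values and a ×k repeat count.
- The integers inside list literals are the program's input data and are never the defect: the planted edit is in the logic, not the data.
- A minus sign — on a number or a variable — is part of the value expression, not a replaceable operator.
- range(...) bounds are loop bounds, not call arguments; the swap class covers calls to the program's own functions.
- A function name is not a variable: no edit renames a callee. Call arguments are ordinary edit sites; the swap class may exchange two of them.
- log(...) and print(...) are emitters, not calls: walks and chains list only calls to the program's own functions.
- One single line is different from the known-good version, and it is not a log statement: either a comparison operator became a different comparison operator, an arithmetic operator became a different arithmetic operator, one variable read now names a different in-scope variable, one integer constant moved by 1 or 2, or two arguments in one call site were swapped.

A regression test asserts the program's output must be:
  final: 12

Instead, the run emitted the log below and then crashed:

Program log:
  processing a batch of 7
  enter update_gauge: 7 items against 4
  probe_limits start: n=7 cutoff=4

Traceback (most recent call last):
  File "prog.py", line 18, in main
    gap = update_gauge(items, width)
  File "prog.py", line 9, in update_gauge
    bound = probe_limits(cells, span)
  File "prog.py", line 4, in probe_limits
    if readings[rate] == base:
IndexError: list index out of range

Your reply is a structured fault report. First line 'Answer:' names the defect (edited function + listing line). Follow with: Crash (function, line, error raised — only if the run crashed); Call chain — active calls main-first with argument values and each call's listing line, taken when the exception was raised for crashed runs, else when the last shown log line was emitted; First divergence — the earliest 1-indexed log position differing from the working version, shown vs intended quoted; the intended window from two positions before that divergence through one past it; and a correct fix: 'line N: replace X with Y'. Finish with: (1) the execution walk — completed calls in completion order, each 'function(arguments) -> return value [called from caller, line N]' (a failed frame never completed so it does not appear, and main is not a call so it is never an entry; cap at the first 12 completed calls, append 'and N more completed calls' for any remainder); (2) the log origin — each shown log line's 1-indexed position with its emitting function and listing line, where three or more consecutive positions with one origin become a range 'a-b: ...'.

Answer: the defect is in probe_limits at line 3.
Key fact: After 3 matching log lines the faulty run goes silent, while the working version continues with 'match at position 5'.
Crash: probe_limits, line 4, IndexError.
Call chain: main -> update_gauge([8, 5, 6, 1, 2, 4, 11], 4) (called at line 18) -> probe_limits([8, 5, 6, 1, 2, 4, 11], 4) (called at line 9).
First divergence: position 4; the shown log stops at 3 lines while the working version next logs 'match at position 5'.
Intended log window:
  2: enter update_gauge: 7 items against 4
  3: probe_limits start: n=7 cutoff=4
  4: match at position 5
  5: driver got 12
Execution walk:
  (no call completed)
Log origins:
  1: emitted by main (line 17)
  2: emitted by update_gauge (line 8)
  3: emitted by probe_limits (line 2)
A correct fix: line 3: replace `-2` with `0`.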